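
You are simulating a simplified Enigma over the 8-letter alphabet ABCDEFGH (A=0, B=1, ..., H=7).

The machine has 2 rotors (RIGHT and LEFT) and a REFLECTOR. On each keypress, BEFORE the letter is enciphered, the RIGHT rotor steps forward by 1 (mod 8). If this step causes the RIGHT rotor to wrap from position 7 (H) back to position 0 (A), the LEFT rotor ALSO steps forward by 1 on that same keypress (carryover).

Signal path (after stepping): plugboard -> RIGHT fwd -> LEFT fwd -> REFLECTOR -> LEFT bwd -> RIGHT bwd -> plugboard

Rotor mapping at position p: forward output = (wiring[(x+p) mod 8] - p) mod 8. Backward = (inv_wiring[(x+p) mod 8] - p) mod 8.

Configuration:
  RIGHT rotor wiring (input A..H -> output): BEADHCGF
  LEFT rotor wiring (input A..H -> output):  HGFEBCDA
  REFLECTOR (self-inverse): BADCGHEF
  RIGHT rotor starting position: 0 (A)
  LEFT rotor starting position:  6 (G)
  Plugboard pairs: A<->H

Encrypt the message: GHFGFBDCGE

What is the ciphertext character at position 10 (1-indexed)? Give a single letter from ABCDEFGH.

Char 1 ('G'): step: R->1, L=6; G->plug->G->R->E->L->H->refl->F->L'->A->R'->H->plug->A
Char 2 ('H'): step: R->2, L=6; H->plug->A->R->G->L->D->refl->C->L'->B->R'->B->plug->B
Char 3 ('F'): step: R->3, L=6; F->plug->F->R->G->L->D->refl->C->L'->B->R'->G->plug->G
Char 4 ('G'): step: R->4, L=6; G->plug->G->R->E->L->H->refl->F->L'->A->R'->F->plug->F
Char 5 ('F'): step: R->5, L=6; F->plug->F->R->D->L->A->refl->B->L'->C->R'->H->plug->A
Char 6 ('B'): step: R->6, L=6; B->plug->B->R->H->L->E->refl->G->L'->F->R'->F->plug->F
Char 7 ('D'): step: R->7, L=6; D->plug->D->R->B->L->C->refl->D->L'->G->R'->A->plug->H
Char 8 ('C'): step: R->0, L->7 (L advanced); C->plug->C->R->A->L->B->refl->A->L'->B->R'->A->plug->H
Char 9 ('G'): step: R->1, L=7; G->plug->G->R->E->L->F->refl->H->L'->C->R'->C->plug->C
Char 10 ('E'): step: R->2, L=7; E->plug->E->R->E->L->F->refl->H->L'->C->R'->H->plug->A

A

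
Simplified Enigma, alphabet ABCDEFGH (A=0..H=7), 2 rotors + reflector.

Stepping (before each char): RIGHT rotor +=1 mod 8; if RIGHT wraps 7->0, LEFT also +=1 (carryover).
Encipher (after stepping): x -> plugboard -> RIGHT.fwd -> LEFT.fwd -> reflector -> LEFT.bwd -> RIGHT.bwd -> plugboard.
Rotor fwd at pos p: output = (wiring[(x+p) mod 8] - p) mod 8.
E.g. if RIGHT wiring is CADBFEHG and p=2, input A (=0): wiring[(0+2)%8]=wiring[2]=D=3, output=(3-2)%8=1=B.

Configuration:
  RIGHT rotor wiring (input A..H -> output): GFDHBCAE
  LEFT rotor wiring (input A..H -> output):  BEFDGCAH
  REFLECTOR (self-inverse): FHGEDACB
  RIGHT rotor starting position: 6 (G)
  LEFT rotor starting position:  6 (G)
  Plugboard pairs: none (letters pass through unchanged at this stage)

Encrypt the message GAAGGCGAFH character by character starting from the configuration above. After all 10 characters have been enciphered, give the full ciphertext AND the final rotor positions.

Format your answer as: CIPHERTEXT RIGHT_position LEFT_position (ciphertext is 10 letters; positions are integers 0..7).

Answer: EHCEHBECEB 0 0

Derivation:
Char 1 ('G'): step: R->7, L=6; G->plug->G->R->D->L->G->refl->C->L'->A->R'->E->plug->E
Char 2 ('A'): step: R->0, L->7 (L advanced); A->plug->A->R->G->L->D->refl->E->L'->E->R'->H->plug->H
Char 3 ('A'): step: R->1, L=7; A->plug->A->R->E->L->E->refl->D->L'->G->R'->C->plug->C
Char 4 ('G'): step: R->2, L=7; G->plug->G->R->E->L->E->refl->D->L'->G->R'->E->plug->E
Char 5 ('G'): step: R->3, L=7; G->plug->G->R->C->L->F->refl->A->L'->A->R'->H->plug->H
Char 6 ('C'): step: R->4, L=7; C->plug->C->R->E->L->E->refl->D->L'->G->R'->B->plug->B
Char 7 ('G'): step: R->5, L=7; G->plug->G->R->C->L->F->refl->A->L'->A->R'->E->plug->E
Char 8 ('A'): step: R->6, L=7; A->plug->A->R->C->L->F->refl->A->L'->A->R'->C->plug->C
Char 9 ('F'): step: R->7, L=7; F->plug->F->R->C->L->F->refl->A->L'->A->R'->E->plug->E
Char 10 ('H'): step: R->0, L->0 (L advanced); H->plug->H->R->E->L->G->refl->C->L'->F->R'->B->plug->B
Final: ciphertext=EHCEHBECEB, RIGHT=0, LEFT=0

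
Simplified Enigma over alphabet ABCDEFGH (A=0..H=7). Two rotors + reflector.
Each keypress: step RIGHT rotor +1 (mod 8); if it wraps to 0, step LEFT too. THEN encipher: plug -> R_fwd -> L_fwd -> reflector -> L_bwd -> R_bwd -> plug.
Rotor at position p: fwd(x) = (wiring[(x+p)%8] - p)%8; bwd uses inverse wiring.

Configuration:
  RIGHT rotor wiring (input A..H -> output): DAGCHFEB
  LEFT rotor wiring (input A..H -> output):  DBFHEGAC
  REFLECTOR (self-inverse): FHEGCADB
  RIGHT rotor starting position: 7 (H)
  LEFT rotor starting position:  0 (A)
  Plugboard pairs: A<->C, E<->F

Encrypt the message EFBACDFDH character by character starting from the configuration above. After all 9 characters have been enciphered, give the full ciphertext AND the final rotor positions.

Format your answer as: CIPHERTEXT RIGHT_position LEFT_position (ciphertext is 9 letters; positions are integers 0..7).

Answer: AGCHGGEAE 0 2

Derivation:
Char 1 ('E'): step: R->0, L->1 (L advanced); E->plug->F->R->F->L->H->refl->B->L'->G->R'->C->plug->A
Char 2 ('F'): step: R->1, L=1; F->plug->E->R->E->L->F->refl->A->L'->A->R'->G->plug->G
Char 3 ('B'): step: R->2, L=1; B->plug->B->R->A->L->A->refl->F->L'->E->R'->A->plug->C
Char 4 ('A'): step: R->3, L=1; A->plug->C->R->C->L->G->refl->D->L'->D->R'->H->plug->H
Char 5 ('C'): step: R->4, L=1; C->plug->A->R->D->L->D->refl->G->L'->C->R'->G->plug->G
Char 6 ('D'): step: R->5, L=1; D->plug->D->R->G->L->B->refl->H->L'->F->R'->G->plug->G
Char 7 ('F'): step: R->6, L=1; F->plug->E->R->A->L->A->refl->F->L'->E->R'->F->plug->E
Char 8 ('D'): step: R->7, L=1; D->plug->D->R->H->L->C->refl->E->L'->B->R'->C->plug->A
Char 9 ('H'): step: R->0, L->2 (L advanced); H->plug->H->R->B->L->F->refl->A->L'->F->R'->F->plug->E
Final: ciphertext=AGCHGGEAE, RIGHT=0, LEFT=2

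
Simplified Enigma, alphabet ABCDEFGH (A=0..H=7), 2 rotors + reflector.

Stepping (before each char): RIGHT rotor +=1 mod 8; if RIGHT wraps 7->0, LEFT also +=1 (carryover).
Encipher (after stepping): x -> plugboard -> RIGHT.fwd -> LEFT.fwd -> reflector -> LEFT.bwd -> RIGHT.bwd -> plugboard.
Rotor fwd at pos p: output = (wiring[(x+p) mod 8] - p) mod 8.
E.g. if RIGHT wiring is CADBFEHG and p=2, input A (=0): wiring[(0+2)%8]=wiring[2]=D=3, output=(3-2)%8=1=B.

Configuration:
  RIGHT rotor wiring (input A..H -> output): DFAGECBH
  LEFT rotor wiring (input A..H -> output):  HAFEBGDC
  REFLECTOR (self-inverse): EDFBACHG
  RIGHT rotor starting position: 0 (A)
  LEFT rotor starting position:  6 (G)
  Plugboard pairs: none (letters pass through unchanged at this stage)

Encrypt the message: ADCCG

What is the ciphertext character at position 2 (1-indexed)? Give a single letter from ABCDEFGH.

Char 1 ('A'): step: R->1, L=6; A->plug->A->R->E->L->H->refl->G->L'->F->R'->C->plug->C
Char 2 ('D'): step: R->2, L=6; D->plug->D->R->A->L->F->refl->C->L'->D->R'->H->plug->H

H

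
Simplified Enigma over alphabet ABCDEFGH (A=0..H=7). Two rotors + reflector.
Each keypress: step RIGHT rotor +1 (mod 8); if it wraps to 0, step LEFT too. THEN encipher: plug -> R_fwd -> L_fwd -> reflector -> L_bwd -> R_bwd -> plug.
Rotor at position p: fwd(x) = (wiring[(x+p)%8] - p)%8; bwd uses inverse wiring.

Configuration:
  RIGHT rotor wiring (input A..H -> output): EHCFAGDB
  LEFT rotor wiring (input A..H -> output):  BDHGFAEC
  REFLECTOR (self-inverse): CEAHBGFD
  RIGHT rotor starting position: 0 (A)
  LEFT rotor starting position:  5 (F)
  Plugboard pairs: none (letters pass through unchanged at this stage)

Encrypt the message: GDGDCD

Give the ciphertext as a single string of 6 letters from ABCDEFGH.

Answer: BGACEH

Derivation:
Char 1 ('G'): step: R->1, L=5; G->plug->G->R->A->L->D->refl->H->L'->B->R'->B->plug->B
Char 2 ('D'): step: R->2, L=5; D->plug->D->R->E->L->G->refl->F->L'->C->R'->G->plug->G
Char 3 ('G'): step: R->3, L=5; G->plug->G->R->E->L->G->refl->F->L'->C->R'->A->plug->A
Char 4 ('D'): step: R->4, L=5; D->plug->D->R->F->L->C->refl->A->L'->H->R'->C->plug->C
Char 5 ('C'): step: R->5, L=5; C->plug->C->R->E->L->G->refl->F->L'->C->R'->E->plug->E
Char 6 ('D'): step: R->6, L=5; D->plug->D->R->B->L->H->refl->D->L'->A->R'->H->plug->H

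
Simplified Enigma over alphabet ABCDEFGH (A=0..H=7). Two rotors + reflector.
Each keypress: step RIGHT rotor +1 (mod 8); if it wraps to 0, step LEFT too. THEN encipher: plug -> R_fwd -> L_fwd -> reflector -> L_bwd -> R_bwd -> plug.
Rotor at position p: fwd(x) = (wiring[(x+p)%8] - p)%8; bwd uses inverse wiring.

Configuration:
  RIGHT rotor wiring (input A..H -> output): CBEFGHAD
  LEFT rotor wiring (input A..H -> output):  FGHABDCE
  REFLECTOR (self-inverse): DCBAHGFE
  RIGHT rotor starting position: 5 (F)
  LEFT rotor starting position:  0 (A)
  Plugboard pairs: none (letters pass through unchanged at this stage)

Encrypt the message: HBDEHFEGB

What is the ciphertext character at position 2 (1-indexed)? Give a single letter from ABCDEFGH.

Char 1 ('H'): step: R->6, L=0; H->plug->H->R->B->L->G->refl->F->L'->A->R'->G->plug->G
Char 2 ('B'): step: R->7, L=0; B->plug->B->R->D->L->A->refl->D->L'->F->R'->D->plug->D

D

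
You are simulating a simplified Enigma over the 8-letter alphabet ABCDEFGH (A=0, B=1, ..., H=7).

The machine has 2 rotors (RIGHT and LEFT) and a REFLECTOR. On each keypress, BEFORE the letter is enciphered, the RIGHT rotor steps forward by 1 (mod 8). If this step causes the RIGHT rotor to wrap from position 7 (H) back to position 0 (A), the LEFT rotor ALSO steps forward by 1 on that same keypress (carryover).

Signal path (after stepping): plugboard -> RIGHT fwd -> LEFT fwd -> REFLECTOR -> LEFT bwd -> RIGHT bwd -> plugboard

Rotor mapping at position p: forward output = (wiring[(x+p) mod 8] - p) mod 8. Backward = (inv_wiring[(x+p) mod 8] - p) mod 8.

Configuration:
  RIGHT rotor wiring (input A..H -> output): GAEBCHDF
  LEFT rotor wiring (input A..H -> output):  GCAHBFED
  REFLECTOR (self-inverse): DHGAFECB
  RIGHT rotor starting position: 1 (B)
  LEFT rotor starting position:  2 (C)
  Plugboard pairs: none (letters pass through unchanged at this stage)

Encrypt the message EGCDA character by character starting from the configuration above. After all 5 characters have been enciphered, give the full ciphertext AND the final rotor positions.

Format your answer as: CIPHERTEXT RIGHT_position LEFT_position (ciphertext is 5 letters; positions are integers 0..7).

Char 1 ('E'): step: R->2, L=2; E->plug->E->R->B->L->F->refl->E->L'->G->R'->H->plug->H
Char 2 ('G'): step: R->3, L=2; G->plug->G->R->F->L->B->refl->H->L'->C->R'->E->plug->E
Char 3 ('C'): step: R->4, L=2; C->plug->C->R->H->L->A->refl->D->L'->D->R'->B->plug->B
Char 4 ('D'): step: R->5, L=2; D->plug->D->R->B->L->F->refl->E->L'->G->R'->B->plug->B
Char 5 ('A'): step: R->6, L=2; A->plug->A->R->F->L->B->refl->H->L'->C->R'->D->plug->D
Final: ciphertext=HEBBD, RIGHT=6, LEFT=2

Answer: HEBBD 6 2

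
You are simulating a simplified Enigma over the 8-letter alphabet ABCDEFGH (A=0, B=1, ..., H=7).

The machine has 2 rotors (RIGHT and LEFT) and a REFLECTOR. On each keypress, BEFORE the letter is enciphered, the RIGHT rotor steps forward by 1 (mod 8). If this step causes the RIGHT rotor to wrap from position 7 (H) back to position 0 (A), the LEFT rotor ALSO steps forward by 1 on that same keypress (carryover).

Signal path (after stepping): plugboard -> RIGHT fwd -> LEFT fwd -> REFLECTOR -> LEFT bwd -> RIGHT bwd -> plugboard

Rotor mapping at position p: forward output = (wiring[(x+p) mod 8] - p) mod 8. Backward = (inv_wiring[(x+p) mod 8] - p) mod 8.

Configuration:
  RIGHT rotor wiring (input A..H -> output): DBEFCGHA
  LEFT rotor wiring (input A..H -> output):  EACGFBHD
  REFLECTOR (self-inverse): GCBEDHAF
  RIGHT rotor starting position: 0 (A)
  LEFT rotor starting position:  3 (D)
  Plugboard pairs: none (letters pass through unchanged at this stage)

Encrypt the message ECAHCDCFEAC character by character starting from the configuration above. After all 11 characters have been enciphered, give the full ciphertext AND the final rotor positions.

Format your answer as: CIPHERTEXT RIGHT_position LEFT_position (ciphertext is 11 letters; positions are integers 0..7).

Char 1 ('E'): step: R->1, L=3; E->plug->E->R->F->L->B->refl->C->L'->B->R'->D->plug->D
Char 2 ('C'): step: R->2, L=3; C->plug->C->R->A->L->D->refl->E->L'->D->R'->B->plug->B
Char 3 ('A'): step: R->3, L=3; A->plug->A->R->C->L->G->refl->A->L'->E->R'->D->plug->D
Char 4 ('H'): step: R->4, L=3; H->plug->H->R->B->L->C->refl->B->L'->F->R'->F->plug->F
Char 5 ('C'): step: R->5, L=3; C->plug->C->R->D->L->E->refl->D->L'->A->R'->G->plug->G
Char 6 ('D'): step: R->6, L=3; D->plug->D->R->D->L->E->refl->D->L'->A->R'->H->plug->H
Char 7 ('C'): step: R->7, L=3; C->plug->C->R->C->L->G->refl->A->L'->E->R'->B->plug->B
Char 8 ('F'): step: R->0, L->4 (L advanced); F->plug->F->R->G->L->G->refl->A->L'->E->R'->C->plug->C
Char 9 ('E'): step: R->1, L=4; E->plug->E->R->F->L->E->refl->D->L'->C->R'->H->plug->H
Char 10 ('A'): step: R->2, L=4; A->plug->A->R->C->L->D->refl->E->L'->F->R'->E->plug->E
Char 11 ('C'): step: R->3, L=4; C->plug->C->R->D->L->H->refl->F->L'->B->R'->H->plug->H
Final: ciphertext=DBDFGHBCHEH, RIGHT=3, LEFT=4

Answer: DBDFGHBCHEH 3 4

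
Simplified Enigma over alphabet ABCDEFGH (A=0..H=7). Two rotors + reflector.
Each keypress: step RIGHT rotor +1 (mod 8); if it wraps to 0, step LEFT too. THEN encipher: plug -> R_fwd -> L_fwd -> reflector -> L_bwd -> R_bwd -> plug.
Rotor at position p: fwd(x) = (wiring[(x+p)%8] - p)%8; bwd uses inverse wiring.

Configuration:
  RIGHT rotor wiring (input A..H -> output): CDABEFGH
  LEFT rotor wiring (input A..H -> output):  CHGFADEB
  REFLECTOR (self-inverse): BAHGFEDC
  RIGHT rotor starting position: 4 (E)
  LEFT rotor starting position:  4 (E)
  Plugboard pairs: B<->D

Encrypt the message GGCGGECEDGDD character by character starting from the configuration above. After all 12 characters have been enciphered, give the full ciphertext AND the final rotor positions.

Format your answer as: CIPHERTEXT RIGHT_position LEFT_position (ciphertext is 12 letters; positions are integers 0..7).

Answer: BDFFFHBHGBEE 0 6

Derivation:
Char 1 ('G'): step: R->5, L=4; G->plug->G->R->E->L->G->refl->D->L'->F->R'->D->plug->B
Char 2 ('G'): step: R->6, L=4; G->plug->G->R->G->L->C->refl->H->L'->B->R'->B->plug->D
Char 3 ('C'): step: R->7, L=4; C->plug->C->R->E->L->G->refl->D->L'->F->R'->F->plug->F
Char 4 ('G'): step: R->0, L->5 (L advanced); G->plug->G->R->G->L->A->refl->B->L'->F->R'->F->plug->F
Char 5 ('G'): step: R->1, L=5; G->plug->G->R->G->L->A->refl->B->L'->F->R'->F->plug->F
Char 6 ('E'): step: R->2, L=5; E->plug->E->R->E->L->C->refl->H->L'->B->R'->H->plug->H
Char 7 ('C'): step: R->3, L=5; C->plug->C->R->C->L->E->refl->F->L'->D->R'->D->plug->B
Char 8 ('E'): step: R->4, L=5; E->plug->E->R->G->L->A->refl->B->L'->F->R'->H->plug->H
Char 9 ('D'): step: R->5, L=5; D->plug->B->R->B->L->H->refl->C->L'->E->R'->G->plug->G
Char 10 ('G'): step: R->6, L=5; G->plug->G->R->G->L->A->refl->B->L'->F->R'->D->plug->B
Char 11 ('D'): step: R->7, L=5; D->plug->B->R->D->L->F->refl->E->L'->C->R'->E->plug->E
Char 12 ('D'): step: R->0, L->6 (L advanced); D->plug->B->R->D->L->B->refl->A->L'->E->R'->E->plug->E
Final: ciphertext=BDFFFHBHGBEE, RIGHT=0, LEFT=6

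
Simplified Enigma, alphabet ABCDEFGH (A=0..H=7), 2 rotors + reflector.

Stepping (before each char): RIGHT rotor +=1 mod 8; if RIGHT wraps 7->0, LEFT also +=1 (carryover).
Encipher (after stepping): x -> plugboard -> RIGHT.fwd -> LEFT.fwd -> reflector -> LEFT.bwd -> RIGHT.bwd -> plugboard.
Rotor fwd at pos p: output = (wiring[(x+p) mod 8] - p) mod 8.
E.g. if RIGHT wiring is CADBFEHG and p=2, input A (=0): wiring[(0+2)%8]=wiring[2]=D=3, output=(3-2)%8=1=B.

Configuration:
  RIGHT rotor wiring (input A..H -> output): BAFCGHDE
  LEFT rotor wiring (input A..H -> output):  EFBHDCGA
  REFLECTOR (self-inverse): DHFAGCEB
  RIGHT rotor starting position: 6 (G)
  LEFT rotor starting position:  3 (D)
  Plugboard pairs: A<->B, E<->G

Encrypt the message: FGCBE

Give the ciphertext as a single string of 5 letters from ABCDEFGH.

Answer: EDEGD

Derivation:
Char 1 ('F'): step: R->7, L=3; F->plug->F->R->H->L->G->refl->E->L'->A->R'->G->plug->E
Char 2 ('G'): step: R->0, L->4 (L advanced); G->plug->E->R->G->L->F->refl->C->L'->C->R'->D->plug->D
Char 3 ('C'): step: R->1, L=4; C->plug->C->R->B->L->G->refl->E->L'->D->R'->G->plug->E
Char 4 ('B'): step: R->2, L=4; B->plug->A->R->D->L->E->refl->G->L'->B->R'->E->plug->G
Char 5 ('E'): step: R->3, L=4; E->plug->G->R->F->L->B->refl->H->L'->A->R'->D->plug->D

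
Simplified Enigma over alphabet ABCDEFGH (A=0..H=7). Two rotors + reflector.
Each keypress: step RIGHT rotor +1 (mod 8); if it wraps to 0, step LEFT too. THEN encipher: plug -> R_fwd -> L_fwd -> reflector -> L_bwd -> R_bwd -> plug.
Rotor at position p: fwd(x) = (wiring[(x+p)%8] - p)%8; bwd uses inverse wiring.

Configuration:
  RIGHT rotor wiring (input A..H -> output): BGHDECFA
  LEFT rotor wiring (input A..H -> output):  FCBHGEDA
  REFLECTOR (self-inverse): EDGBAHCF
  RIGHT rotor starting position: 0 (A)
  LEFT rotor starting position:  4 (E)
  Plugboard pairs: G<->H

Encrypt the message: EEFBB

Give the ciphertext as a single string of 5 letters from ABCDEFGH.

Answer: DBDFA

Derivation:
Char 1 ('E'): step: R->1, L=4; E->plug->E->R->B->L->A->refl->E->L'->D->R'->D->plug->D
Char 2 ('E'): step: R->2, L=4; E->plug->E->R->D->L->E->refl->A->L'->B->R'->B->plug->B
Char 3 ('F'): step: R->3, L=4; F->plug->F->R->G->L->F->refl->H->L'->C->R'->D->plug->D
Char 4 ('B'): step: R->4, L=4; B->plug->B->R->G->L->F->refl->H->L'->C->R'->F->plug->F
Char 5 ('B'): step: R->5, L=4; B->plug->B->R->A->L->C->refl->G->L'->F->R'->A->plug->A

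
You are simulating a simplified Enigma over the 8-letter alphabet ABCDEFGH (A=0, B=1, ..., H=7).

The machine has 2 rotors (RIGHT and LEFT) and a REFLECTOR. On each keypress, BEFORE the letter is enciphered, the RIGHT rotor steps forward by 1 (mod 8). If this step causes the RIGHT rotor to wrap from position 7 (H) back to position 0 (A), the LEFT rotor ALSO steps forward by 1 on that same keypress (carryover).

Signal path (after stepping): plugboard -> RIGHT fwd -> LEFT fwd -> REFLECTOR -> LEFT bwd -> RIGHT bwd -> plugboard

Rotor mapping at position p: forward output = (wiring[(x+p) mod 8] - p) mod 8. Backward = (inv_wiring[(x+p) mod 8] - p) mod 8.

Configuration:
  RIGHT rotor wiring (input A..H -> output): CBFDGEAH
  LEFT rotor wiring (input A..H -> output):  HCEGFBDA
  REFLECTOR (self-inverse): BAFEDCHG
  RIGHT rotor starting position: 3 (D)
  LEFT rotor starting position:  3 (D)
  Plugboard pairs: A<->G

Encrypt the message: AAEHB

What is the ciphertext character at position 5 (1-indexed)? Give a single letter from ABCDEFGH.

Char 1 ('A'): step: R->4, L=3; A->plug->G->R->B->L->C->refl->F->L'->E->R'->C->plug->C
Char 2 ('A'): step: R->5, L=3; A->plug->G->R->G->L->H->refl->G->L'->C->R'->C->plug->C
Char 3 ('E'): step: R->6, L=3; E->plug->E->R->H->L->B->refl->A->L'->D->R'->D->plug->D
Char 4 ('H'): step: R->7, L=3; H->plug->H->R->B->L->C->refl->F->L'->E->R'->E->plug->E
Char 5 ('B'): step: R->0, L->4 (L advanced); B->plug->B->R->B->L->F->refl->C->L'->H->R'->H->plug->H

H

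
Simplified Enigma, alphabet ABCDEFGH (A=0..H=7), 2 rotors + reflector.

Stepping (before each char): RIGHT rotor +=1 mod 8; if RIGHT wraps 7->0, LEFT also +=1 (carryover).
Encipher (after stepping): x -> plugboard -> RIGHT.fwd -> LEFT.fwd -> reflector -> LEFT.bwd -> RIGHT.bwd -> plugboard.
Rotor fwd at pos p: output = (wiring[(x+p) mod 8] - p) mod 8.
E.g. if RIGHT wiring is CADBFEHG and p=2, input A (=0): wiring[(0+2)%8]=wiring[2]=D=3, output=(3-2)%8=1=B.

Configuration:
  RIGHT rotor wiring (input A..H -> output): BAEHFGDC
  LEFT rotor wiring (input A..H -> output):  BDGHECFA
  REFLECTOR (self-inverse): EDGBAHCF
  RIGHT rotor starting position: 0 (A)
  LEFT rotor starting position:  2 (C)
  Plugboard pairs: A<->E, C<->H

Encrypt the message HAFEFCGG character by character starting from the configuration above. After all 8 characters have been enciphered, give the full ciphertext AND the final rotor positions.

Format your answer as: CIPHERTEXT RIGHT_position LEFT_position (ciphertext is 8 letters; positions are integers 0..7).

Char 1 ('H'): step: R->1, L=2; H->plug->C->R->G->L->H->refl->F->L'->B->R'->G->plug->G
Char 2 ('A'): step: R->2, L=2; A->plug->E->R->B->L->F->refl->H->L'->G->R'->H->plug->C
Char 3 ('F'): step: R->3, L=2; F->plug->F->R->G->L->H->refl->F->L'->B->R'->H->plug->C
Char 4 ('E'): step: R->4, L=2; E->plug->A->R->B->L->F->refl->H->L'->G->R'->D->plug->D
Char 5 ('F'): step: R->5, L=2; F->plug->F->R->H->L->B->refl->D->L'->E->R'->D->plug->D
Char 6 ('C'): step: R->6, L=2; C->plug->H->R->A->L->E->refl->A->L'->D->R'->C->plug->H
Char 7 ('G'): step: R->7, L=2; G->plug->G->R->H->L->B->refl->D->L'->E->R'->H->plug->C
Char 8 ('G'): step: R->0, L->3 (L advanced); G->plug->G->R->D->L->C->refl->G->L'->F->R'->E->plug->A
Final: ciphertext=GCCDDHCA, RIGHT=0, LEFT=3

Answer: GCCDDHCA 0 3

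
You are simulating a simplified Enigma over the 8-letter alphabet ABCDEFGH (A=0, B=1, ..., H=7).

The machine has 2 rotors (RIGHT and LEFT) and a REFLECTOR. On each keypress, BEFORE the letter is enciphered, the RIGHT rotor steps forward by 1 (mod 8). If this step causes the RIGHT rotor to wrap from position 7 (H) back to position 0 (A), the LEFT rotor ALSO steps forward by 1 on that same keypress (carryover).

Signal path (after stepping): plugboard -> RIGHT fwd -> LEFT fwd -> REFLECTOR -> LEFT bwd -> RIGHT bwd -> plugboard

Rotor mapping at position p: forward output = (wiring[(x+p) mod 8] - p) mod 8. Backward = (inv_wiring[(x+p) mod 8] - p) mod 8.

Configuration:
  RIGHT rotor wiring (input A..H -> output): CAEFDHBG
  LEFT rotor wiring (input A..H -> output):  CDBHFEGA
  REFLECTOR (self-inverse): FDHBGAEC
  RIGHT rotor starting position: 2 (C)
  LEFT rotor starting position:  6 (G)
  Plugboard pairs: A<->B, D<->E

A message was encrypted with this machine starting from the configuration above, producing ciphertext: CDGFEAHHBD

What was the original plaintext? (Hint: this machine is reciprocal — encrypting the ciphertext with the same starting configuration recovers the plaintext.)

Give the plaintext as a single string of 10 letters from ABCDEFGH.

Char 1 ('C'): step: R->3, L=6; C->plug->C->R->E->L->D->refl->B->L'->F->R'->G->plug->G
Char 2 ('D'): step: R->4, L=6; D->plug->E->R->G->L->H->refl->C->L'->B->R'->H->plug->H
Char 3 ('G'): step: R->5, L=6; G->plug->G->R->A->L->A->refl->F->L'->D->R'->E->plug->D
Char 4 ('F'): step: R->6, L=6; F->plug->F->R->H->L->G->refl->E->L'->C->R'->D->plug->E
Char 5 ('E'): step: R->7, L=6; E->plug->D->R->F->L->B->refl->D->L'->E->R'->F->plug->F
Char 6 ('A'): step: R->0, L->7 (L advanced); A->plug->B->R->A->L->B->refl->D->L'->B->R'->G->plug->G
Char 7 ('H'): step: R->1, L=7; H->plug->H->R->B->L->D->refl->B->L'->A->R'->F->plug->F
Char 8 ('H'): step: R->2, L=7; H->plug->H->R->G->L->F->refl->A->L'->E->R'->F->plug->F
Char 9 ('B'): step: R->3, L=7; B->plug->A->R->C->L->E->refl->G->L'->F->R'->G->plug->G
Char 10 ('D'): step: R->4, L=7; D->plug->E->R->G->L->F->refl->A->L'->E->R'->F->plug->F

Answer: GHDEFGFFGF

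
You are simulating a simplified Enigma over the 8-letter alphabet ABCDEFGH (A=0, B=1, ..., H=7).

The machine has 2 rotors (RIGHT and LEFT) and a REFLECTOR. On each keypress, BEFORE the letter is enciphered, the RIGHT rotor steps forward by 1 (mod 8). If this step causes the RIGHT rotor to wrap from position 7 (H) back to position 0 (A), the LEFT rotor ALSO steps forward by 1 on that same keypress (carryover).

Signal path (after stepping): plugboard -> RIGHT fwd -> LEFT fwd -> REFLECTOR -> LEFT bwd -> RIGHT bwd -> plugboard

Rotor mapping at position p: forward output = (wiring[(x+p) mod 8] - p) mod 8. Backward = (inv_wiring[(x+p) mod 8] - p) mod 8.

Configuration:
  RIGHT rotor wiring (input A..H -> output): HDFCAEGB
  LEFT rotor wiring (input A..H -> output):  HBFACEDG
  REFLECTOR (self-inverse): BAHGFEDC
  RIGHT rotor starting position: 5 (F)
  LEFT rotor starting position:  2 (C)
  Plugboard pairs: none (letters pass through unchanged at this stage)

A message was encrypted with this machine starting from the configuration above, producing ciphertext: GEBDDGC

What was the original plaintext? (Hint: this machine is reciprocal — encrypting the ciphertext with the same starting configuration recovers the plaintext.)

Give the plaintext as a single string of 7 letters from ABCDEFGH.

Answer: FHDCABE

Derivation:
Char 1 ('G'): step: R->6, L=2; G->plug->G->R->C->L->A->refl->B->L'->E->R'->F->plug->F
Char 2 ('E'): step: R->7, L=2; E->plug->E->R->D->L->C->refl->H->L'->H->R'->H->plug->H
Char 3 ('B'): step: R->0, L->3 (L advanced); B->plug->B->R->D->L->A->refl->B->L'->C->R'->D->plug->D
Char 4 ('D'): step: R->1, L=3; D->plug->D->R->H->L->C->refl->H->L'->B->R'->C->plug->C
Char 5 ('D'): step: R->2, L=3; D->plug->D->R->C->L->B->refl->A->L'->D->R'->A->plug->A
Char 6 ('G'): step: R->3, L=3; G->plug->G->R->A->L->F->refl->E->L'->F->R'->B->plug->B
Char 7 ('C'): step: R->4, L=3; C->plug->C->R->C->L->B->refl->A->L'->D->R'->E->plug->E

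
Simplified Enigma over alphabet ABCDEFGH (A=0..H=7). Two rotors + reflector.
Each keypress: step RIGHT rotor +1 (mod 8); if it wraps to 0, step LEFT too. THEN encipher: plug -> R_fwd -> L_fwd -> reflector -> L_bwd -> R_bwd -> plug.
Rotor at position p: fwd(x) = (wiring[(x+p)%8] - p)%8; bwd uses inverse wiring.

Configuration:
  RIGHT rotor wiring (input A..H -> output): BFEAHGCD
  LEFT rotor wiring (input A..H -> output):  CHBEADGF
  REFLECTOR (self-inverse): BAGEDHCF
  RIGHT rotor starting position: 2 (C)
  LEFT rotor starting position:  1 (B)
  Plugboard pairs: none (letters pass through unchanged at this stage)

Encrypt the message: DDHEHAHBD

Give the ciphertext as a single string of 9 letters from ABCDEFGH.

Char 1 ('D'): step: R->3, L=1; D->plug->D->R->H->L->B->refl->A->L'->B->R'->H->plug->H
Char 2 ('D'): step: R->4, L=1; D->plug->D->R->H->L->B->refl->A->L'->B->R'->F->plug->F
Char 3 ('H'): step: R->5, L=1; H->plug->H->R->C->L->D->refl->E->L'->G->R'->C->plug->C
Char 4 ('E'): step: R->6, L=1; E->plug->E->R->G->L->E->refl->D->L'->C->R'->F->plug->F
Char 5 ('H'): step: R->7, L=1; H->plug->H->R->D->L->H->refl->F->L'->F->R'->D->plug->D
Char 6 ('A'): step: R->0, L->2 (L advanced); A->plug->A->R->B->L->C->refl->G->L'->C->R'->G->plug->G
Char 7 ('H'): step: R->1, L=2; H->plug->H->R->A->L->H->refl->F->L'->H->R'->C->plug->C
Char 8 ('B'): step: R->2, L=2; B->plug->B->R->G->L->A->refl->B->L'->D->R'->H->plug->H
Char 9 ('D'): step: R->3, L=2; D->plug->D->R->H->L->F->refl->H->L'->A->R'->E->plug->E

Answer: HFCFDGCHE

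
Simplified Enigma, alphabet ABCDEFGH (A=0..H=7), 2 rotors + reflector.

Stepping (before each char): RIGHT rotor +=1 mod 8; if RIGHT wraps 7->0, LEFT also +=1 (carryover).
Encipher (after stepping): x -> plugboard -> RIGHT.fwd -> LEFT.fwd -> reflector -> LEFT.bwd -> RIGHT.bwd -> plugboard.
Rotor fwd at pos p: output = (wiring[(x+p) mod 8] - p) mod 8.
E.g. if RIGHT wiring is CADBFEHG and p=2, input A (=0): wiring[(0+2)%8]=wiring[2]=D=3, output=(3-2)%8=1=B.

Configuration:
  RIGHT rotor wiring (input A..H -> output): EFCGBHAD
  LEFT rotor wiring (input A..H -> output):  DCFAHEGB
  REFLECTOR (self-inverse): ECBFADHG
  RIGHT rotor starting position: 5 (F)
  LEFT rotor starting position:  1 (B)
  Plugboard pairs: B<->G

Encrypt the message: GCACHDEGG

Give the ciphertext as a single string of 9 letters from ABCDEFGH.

Answer: EHFGEFHCH

Derivation:
Char 1 ('G'): step: R->6, L=1; G->plug->B->R->F->L->F->refl->D->L'->E->R'->E->plug->E
Char 2 ('C'): step: R->7, L=1; C->plug->C->R->G->L->A->refl->E->L'->B->R'->H->plug->H
Char 3 ('A'): step: R->0, L->2 (L advanced); A->plug->A->R->E->L->E->refl->A->L'->H->R'->F->plug->F
Char 4 ('C'): step: R->1, L=2; C->plug->C->R->F->L->H->refl->G->L'->B->R'->B->plug->G
Char 5 ('H'): step: R->2, L=2; H->plug->H->R->D->L->C->refl->B->L'->G->R'->E->plug->E
Char 6 ('D'): step: R->3, L=2; D->plug->D->R->F->L->H->refl->G->L'->B->R'->F->plug->F
Char 7 ('E'): step: R->4, L=2; E->plug->E->R->A->L->D->refl->F->L'->C->R'->H->plug->H
Char 8 ('G'): step: R->5, L=2; G->plug->B->R->D->L->C->refl->B->L'->G->R'->C->plug->C
Char 9 ('G'): step: R->6, L=2; G->plug->B->R->F->L->H->refl->G->L'->B->R'->H->plug->H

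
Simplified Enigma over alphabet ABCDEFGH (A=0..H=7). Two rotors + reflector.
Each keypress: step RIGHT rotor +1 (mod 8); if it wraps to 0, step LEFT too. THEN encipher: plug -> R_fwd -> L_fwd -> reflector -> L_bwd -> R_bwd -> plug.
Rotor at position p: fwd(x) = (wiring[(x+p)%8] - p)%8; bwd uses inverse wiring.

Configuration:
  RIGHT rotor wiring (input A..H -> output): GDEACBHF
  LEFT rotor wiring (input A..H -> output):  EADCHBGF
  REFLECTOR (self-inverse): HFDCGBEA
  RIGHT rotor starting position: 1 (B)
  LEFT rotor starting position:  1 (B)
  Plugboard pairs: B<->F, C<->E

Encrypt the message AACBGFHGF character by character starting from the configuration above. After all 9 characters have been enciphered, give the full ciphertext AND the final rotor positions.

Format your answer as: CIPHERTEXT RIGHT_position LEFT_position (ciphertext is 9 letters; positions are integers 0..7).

Answer: CCFDECAEC 2 2

Derivation:
Char 1 ('A'): step: R->2, L=1; A->plug->A->R->C->L->B->refl->F->L'->F->R'->E->plug->C
Char 2 ('A'): step: R->3, L=1; A->plug->A->R->F->L->F->refl->B->L'->C->R'->E->plug->C
Char 3 ('C'): step: R->4, L=1; C->plug->E->R->C->L->B->refl->F->L'->F->R'->B->plug->F
Char 4 ('B'): step: R->5, L=1; B->plug->F->R->H->L->D->refl->C->L'->B->R'->D->plug->D
Char 5 ('G'): step: R->6, L=1; G->plug->G->R->E->L->A->refl->H->L'->A->R'->C->plug->E
Char 6 ('F'): step: R->7, L=1; F->plug->B->R->H->L->D->refl->C->L'->B->R'->E->plug->C
Char 7 ('H'): step: R->0, L->2 (L advanced); H->plug->H->R->F->L->D->refl->C->L'->G->R'->A->plug->A
Char 8 ('G'): step: R->1, L=2; G->plug->G->R->E->L->E->refl->G->L'->H->R'->C->plug->E
Char 9 ('F'): step: R->2, L=2; F->plug->B->R->G->L->C->refl->D->L'->F->R'->E->plug->C
Final: ciphertext=CCFDECAEC, RIGHT=2, LEFT=2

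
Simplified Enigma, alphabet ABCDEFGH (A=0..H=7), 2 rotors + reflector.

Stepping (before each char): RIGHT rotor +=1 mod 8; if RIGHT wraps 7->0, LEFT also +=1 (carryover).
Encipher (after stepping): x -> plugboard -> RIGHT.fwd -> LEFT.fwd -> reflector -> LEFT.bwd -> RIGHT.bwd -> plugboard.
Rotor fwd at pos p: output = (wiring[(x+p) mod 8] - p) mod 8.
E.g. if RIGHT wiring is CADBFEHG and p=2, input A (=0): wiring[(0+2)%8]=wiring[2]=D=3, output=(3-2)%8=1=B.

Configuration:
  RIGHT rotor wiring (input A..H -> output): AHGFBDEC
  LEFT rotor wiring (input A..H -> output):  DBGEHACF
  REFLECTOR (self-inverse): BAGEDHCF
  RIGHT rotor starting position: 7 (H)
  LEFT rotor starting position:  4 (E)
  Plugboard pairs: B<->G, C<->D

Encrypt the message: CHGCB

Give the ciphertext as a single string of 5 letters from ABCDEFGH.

Answer: HFDGA

Derivation:
Char 1 ('C'): step: R->0, L->5 (L advanced); C->plug->D->R->F->L->B->refl->A->L'->C->R'->H->plug->H
Char 2 ('H'): step: R->1, L=5; H->plug->H->R->H->L->C->refl->G->L'->D->R'->F->plug->F
Char 3 ('G'): step: R->2, L=5; G->plug->B->R->D->L->G->refl->C->L'->H->R'->C->plug->D
Char 4 ('C'): step: R->3, L=5; C->plug->D->R->B->L->F->refl->H->L'->G->R'->B->plug->G
Char 5 ('B'): step: R->4, L=5; B->plug->G->R->C->L->A->refl->B->L'->F->R'->A->plug->A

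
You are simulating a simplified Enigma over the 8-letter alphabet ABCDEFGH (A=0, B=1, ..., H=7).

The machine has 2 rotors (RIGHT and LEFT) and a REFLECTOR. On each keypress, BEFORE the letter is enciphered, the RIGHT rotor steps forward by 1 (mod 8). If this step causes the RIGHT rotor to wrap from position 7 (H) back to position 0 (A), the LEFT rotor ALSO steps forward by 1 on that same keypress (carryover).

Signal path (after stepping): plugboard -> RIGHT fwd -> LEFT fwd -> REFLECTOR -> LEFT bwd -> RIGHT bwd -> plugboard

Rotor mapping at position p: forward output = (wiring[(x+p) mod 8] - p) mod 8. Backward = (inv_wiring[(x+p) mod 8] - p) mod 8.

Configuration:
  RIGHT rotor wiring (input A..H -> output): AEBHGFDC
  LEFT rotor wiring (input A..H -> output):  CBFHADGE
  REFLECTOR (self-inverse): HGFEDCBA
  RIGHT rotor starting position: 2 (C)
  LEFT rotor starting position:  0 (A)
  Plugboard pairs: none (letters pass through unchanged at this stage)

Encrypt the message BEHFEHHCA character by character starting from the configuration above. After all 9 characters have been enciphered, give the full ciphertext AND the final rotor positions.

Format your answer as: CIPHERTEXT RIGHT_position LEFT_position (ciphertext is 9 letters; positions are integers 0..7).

Char 1 ('B'): step: R->3, L=0; B->plug->B->R->D->L->H->refl->A->L'->E->R'->A->plug->A
Char 2 ('E'): step: R->4, L=0; E->plug->E->R->E->L->A->refl->H->L'->D->R'->H->plug->H
Char 3 ('H'): step: R->5, L=0; H->plug->H->R->B->L->B->refl->G->L'->G->R'->B->plug->B
Char 4 ('F'): step: R->6, L=0; F->plug->F->R->B->L->B->refl->G->L'->G->R'->D->plug->D
Char 5 ('E'): step: R->7, L=0; E->plug->E->R->A->L->C->refl->F->L'->C->R'->D->plug->D
Char 6 ('H'): step: R->0, L->1 (L advanced); H->plug->H->R->C->L->G->refl->B->L'->H->R'->D->plug->D
Char 7 ('H'): step: R->1, L=1; H->plug->H->R->H->L->B->refl->G->L'->C->R'->F->plug->F
Char 8 ('C'): step: R->2, L=1; C->plug->C->R->E->L->C->refl->F->L'->F->R'->B->plug->B
Char 9 ('A'): step: R->3, L=1; A->plug->A->R->E->L->C->refl->F->L'->F->R'->F->plug->F
Final: ciphertext=AHBDDDFBF, RIGHT=3, LEFT=1

Answer: AHBDDDFBF 3 1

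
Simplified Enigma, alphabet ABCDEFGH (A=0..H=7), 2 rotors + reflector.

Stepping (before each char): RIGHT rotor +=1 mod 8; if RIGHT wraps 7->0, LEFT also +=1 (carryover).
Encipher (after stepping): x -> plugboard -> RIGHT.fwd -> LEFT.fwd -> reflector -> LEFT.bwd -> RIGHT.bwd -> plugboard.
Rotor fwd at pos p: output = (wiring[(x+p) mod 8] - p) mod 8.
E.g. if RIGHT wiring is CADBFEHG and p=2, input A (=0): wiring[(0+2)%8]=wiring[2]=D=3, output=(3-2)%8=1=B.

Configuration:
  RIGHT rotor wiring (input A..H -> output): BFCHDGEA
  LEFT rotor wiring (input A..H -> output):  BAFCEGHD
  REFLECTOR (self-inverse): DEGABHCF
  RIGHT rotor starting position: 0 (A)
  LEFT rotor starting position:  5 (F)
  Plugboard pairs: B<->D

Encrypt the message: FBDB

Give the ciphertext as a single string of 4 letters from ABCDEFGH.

Char 1 ('F'): step: R->1, L=5; F->plug->F->R->D->L->E->refl->B->L'->A->R'->H->plug->H
Char 2 ('B'): step: R->2, L=5; B->plug->D->R->E->L->D->refl->A->L'->F->R'->B->plug->D
Char 3 ('D'): step: R->3, L=5; D->plug->B->R->A->L->B->refl->E->L'->D->R'->C->plug->C
Char 4 ('B'): step: R->4, L=5; B->plug->D->R->E->L->D->refl->A->L'->F->R'->E->plug->E

Answer: HDCE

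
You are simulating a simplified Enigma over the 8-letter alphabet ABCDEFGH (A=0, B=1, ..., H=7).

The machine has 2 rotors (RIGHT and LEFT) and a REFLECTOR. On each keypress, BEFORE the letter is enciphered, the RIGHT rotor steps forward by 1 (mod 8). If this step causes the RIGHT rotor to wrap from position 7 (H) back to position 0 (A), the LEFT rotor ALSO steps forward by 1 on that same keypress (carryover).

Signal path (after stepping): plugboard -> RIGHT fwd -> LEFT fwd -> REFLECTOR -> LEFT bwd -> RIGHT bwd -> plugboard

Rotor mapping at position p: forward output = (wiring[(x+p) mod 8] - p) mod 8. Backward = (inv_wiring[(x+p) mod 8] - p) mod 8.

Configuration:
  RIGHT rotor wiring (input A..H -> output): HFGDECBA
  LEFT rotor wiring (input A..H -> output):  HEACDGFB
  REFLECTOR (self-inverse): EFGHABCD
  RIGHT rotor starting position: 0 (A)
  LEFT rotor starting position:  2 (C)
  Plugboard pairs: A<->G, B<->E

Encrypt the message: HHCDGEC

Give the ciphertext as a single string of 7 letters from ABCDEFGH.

Answer: CEGCEAH

Derivation:
Char 1 ('H'): step: R->1, L=2; H->plug->H->R->G->L->F->refl->B->L'->C->R'->C->plug->C
Char 2 ('H'): step: R->2, L=2; H->plug->H->R->D->L->E->refl->A->L'->B->R'->B->plug->E
Char 3 ('C'): step: R->3, L=2; C->plug->C->R->H->L->C->refl->G->L'->A->R'->A->plug->G
Char 4 ('D'): step: R->4, L=2; D->plug->D->R->E->L->D->refl->H->L'->F->R'->C->plug->C
Char 5 ('G'): step: R->5, L=2; G->plug->A->R->F->L->H->refl->D->L'->E->R'->B->plug->E
Char 6 ('E'): step: R->6, L=2; E->plug->B->R->C->L->B->refl->F->L'->G->R'->G->plug->A
Char 7 ('C'): step: R->7, L=2; C->plug->C->R->G->L->F->refl->B->L'->C->R'->H->plug->H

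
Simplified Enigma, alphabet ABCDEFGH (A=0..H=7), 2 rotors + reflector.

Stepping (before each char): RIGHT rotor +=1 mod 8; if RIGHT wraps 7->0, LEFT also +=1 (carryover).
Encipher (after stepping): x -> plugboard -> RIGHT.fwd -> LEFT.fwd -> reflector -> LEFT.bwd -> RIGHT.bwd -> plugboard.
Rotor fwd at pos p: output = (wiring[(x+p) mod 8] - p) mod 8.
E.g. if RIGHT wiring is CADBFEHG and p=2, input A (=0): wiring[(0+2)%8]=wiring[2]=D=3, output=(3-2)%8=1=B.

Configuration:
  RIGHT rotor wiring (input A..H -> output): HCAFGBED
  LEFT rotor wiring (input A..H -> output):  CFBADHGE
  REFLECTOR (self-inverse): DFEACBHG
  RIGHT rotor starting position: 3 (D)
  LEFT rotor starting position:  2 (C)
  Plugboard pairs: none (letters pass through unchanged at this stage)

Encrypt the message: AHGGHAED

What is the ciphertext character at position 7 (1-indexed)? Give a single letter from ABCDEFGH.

Char 1 ('A'): step: R->4, L=2; A->plug->A->R->C->L->B->refl->F->L'->D->R'->E->plug->E
Char 2 ('H'): step: R->5, L=2; H->plug->H->R->B->L->G->refl->H->L'->A->R'->G->plug->G
Char 3 ('G'): step: R->6, L=2; G->plug->G->R->A->L->H->refl->G->L'->B->R'->C->plug->C
Char 4 ('G'): step: R->7, L=2; G->plug->G->R->C->L->B->refl->F->L'->D->R'->C->plug->C
Char 5 ('H'): step: R->0, L->3 (L advanced); H->plug->H->R->D->L->D->refl->A->L'->B->R'->F->plug->F
Char 6 ('A'): step: R->1, L=3; A->plug->A->R->B->L->A->refl->D->L'->D->R'->F->plug->F
Char 7 ('E'): step: R->2, L=3; E->plug->E->R->C->L->E->refl->C->L'->G->R'->A->plug->A

A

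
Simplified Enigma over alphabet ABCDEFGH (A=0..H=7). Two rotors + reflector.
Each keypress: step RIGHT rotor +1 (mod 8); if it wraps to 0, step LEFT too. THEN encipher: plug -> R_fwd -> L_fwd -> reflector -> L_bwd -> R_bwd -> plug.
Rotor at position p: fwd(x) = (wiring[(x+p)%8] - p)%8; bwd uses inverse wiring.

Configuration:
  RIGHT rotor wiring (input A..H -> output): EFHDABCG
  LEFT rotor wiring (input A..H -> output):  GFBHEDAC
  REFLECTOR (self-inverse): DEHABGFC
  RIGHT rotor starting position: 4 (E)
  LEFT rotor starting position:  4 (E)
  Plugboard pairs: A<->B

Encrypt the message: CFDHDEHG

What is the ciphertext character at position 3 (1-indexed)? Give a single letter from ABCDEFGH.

Char 1 ('C'): step: R->5, L=4; C->plug->C->R->B->L->H->refl->C->L'->E->R'->A->plug->B
Char 2 ('F'): step: R->6, L=4; F->plug->F->R->F->L->B->refl->E->L'->C->R'->G->plug->G
Char 3 ('D'): step: R->7, L=4; D->plug->D->R->A->L->A->refl->D->L'->H->R'->A->plug->B

B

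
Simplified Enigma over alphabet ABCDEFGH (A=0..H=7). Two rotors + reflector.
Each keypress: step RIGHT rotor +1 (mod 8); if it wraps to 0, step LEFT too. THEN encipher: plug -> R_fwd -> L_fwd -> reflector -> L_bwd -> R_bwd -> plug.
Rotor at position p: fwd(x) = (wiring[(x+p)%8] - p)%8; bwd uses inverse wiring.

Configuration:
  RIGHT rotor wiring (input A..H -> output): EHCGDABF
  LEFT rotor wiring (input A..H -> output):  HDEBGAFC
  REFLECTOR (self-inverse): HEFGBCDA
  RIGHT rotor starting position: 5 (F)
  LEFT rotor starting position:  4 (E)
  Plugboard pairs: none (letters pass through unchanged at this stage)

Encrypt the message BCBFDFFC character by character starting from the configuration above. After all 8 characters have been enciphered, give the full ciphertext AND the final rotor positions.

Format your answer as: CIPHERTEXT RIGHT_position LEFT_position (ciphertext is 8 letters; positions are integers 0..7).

Answer: FEDGECHB 5 5

Derivation:
Char 1 ('B'): step: R->6, L=4; B->plug->B->R->H->L->F->refl->C->L'->A->R'->F->plug->F
Char 2 ('C'): step: R->7, L=4; C->plug->C->R->A->L->C->refl->F->L'->H->R'->E->plug->E
Char 3 ('B'): step: R->0, L->5 (L advanced); B->plug->B->R->H->L->B->refl->E->L'->G->R'->D->plug->D
Char 4 ('F'): step: R->1, L=5; F->plug->F->R->A->L->D->refl->G->L'->E->R'->G->plug->G
Char 5 ('D'): step: R->2, L=5; D->plug->D->R->G->L->E->refl->B->L'->H->R'->E->plug->E
Char 6 ('F'): step: R->3, L=5; F->plug->F->R->B->L->A->refl->H->L'->F->R'->C->plug->C
Char 7 ('F'): step: R->4, L=5; F->plug->F->R->D->L->C->refl->F->L'->C->R'->H->plug->H
Char 8 ('C'): step: R->5, L=5; C->plug->C->R->A->L->D->refl->G->L'->E->R'->B->plug->B
Final: ciphertext=FEDGECHB, RIGHT=5, LEFT=5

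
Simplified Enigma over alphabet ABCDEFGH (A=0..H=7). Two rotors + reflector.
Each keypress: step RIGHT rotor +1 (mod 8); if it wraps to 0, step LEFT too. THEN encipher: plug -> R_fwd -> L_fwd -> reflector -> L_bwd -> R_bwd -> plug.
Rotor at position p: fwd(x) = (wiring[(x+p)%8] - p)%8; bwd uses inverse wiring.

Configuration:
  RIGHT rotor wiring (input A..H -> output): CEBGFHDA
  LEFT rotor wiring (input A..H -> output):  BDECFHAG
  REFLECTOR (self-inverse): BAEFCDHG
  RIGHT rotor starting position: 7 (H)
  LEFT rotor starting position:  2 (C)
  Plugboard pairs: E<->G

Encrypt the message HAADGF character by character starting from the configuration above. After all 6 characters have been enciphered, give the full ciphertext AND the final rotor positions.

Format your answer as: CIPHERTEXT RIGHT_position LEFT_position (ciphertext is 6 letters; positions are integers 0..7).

Answer: GDFGCC 5 3

Derivation:
Char 1 ('H'): step: R->0, L->3 (L advanced); H->plug->H->R->A->L->H->refl->G->L'->F->R'->E->plug->G
Char 2 ('A'): step: R->1, L=3; A->plug->A->R->D->L->F->refl->D->L'->E->R'->D->plug->D
Char 3 ('A'): step: R->2, L=3; A->plug->A->R->H->L->B->refl->A->L'->G->R'->F->plug->F
Char 4 ('D'): step: R->3, L=3; D->plug->D->R->A->L->H->refl->G->L'->F->R'->E->plug->G
Char 5 ('G'): step: R->4, L=3; G->plug->E->R->G->L->A->refl->B->L'->H->R'->C->plug->C
Char 6 ('F'): step: R->5, L=3; F->plug->F->R->E->L->D->refl->F->L'->D->R'->C->plug->C
Final: ciphertext=GDFGCC, RIGHT=5, LEFT=3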